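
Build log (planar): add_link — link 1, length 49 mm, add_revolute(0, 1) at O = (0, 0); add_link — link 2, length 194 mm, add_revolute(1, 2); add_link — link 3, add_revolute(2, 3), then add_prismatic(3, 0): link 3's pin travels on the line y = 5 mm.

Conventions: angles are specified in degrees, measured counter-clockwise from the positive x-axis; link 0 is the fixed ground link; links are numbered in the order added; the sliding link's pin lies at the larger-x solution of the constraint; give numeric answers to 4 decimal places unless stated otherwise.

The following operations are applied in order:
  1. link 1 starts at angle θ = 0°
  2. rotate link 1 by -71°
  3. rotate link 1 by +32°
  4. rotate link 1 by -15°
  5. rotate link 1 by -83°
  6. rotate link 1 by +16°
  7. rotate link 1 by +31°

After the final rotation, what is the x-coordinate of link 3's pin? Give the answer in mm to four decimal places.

geometry: r = 49 mm, L = 194 mm, e = 5 mm; θ starts at 0°
rotate link 1 by -71°: θ ← 0° -71° = -71°
rotate link 1 by +32°: θ ← -71° +32° = -39°
rotate link 1 by -15°: θ ← -39° -15° = -54°
rotate link 1 by -83°: θ ← -54° -83° = -137°
rotate link 1 by +16°: θ ← -137° +16° = -121°
rotate link 1 by +31°: θ ← -121° +31° = -90°
crank pin P = (r cos θ, r sin θ) = (0.000000, -49.000000)
h = r sin θ − e = -49.000000 − 5 = -54.000000
x = r cos θ + √(L² − h²) = 0.000000 + 186.333035 = 186.333035

186.3330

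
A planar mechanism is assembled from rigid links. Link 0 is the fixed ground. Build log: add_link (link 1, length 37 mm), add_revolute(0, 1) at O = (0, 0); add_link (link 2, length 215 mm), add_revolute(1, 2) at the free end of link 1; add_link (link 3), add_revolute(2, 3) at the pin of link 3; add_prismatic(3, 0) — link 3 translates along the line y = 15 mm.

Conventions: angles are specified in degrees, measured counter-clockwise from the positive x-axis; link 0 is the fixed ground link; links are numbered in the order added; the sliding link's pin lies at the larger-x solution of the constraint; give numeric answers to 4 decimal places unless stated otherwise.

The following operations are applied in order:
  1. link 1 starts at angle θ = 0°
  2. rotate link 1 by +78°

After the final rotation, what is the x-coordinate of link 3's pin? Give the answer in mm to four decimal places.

geometry: r = 37 mm, L = 215 mm, e = 15 mm; θ starts at 0°
rotate link 1 by +78°: θ ← 0° +78° = 78°
crank pin P = (r cos θ, r sin θ) = (7.692733, 36.191461)
h = r sin θ − e = 36.191461 − 15 = 21.191461
x = r cos θ + √(L² − h²) = 7.692733 + 213.953084 = 221.645816

221.6458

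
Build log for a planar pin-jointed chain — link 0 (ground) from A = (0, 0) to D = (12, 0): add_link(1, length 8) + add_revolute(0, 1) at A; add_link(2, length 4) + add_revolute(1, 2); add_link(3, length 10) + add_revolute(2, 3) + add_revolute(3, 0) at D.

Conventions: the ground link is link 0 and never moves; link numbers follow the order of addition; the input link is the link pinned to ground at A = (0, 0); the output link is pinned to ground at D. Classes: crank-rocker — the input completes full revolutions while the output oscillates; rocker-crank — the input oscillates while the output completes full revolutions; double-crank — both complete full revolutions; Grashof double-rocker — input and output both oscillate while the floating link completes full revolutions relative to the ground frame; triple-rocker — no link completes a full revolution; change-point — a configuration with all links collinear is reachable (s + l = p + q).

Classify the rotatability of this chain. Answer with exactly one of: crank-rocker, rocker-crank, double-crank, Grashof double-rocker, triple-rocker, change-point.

lengths: ground=12, input=8, coupler=4, output=10
sorted: s=4 (shortest), l=12 (longest), p+q=18
s + l = 16 vs p + q = 18
s + l < p + q (Grashof) with shortest = coupler link → Grashof double-rocker

Grashof double-rocker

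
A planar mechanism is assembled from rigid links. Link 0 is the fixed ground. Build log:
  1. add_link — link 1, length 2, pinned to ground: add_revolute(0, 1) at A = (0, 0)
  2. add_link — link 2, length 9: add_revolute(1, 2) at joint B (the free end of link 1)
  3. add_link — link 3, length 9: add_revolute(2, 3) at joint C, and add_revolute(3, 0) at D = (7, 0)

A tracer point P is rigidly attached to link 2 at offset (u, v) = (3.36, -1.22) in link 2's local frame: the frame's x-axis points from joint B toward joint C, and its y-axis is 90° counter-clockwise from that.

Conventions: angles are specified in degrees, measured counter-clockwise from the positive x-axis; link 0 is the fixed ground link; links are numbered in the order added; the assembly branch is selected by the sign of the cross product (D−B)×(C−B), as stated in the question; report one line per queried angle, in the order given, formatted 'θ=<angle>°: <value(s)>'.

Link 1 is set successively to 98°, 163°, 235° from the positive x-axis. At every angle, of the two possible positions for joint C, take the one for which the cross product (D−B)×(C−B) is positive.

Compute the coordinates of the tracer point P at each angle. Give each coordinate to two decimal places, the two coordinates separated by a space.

A=(0,0), D=(7.00,0)
θ=98°: B = A + 2.00·(cos98°, sin98°) = (-0.2783, 1.9805)
θ=98°: |BD| = 7.5430
θ=98°: circle(B,9.00) ∩ circle(D,9.00): a=3.7715, h=8.1716
θ=98°:   candidates: C₊=(5.5064,8.8752) cross=61.639; C₋=(1.2152,-6.8947) cross=-61.639
θ=98°:   branch + wants cross > 0 → take C=(5.5064,8.8752) (cross=61.639)
θ=98°: ex = (C−B)/|BC| = (0.6428,0.7661); ey = (-0.7661,0.6428)
θ=98°: P = B + 3.36·ex + -1.22·ey = (2.8159,3.7704)
θ=163°: B = A + 2.00·(cos163°, sin163°) = (-1.9126, 0.5847)
θ=163°: |BD| = 8.9318
θ=163°: circle(B,9.00) ∩ circle(D,9.00): a=4.4659, h=7.8138
θ=163°:   candidates: C₊=(3.0552,8.0894) cross=69.791; C₋=(2.0321,-7.5047) cross=-69.791
θ=163°:   branch + wants cross > 0 → take C=(3.0552,8.0894) (cross=69.791)
θ=163°: ex = (C−B)/|BC| = (0.5520,0.8339); ey = (-0.8339,0.5520)
θ=163°: P = B + 3.36·ex + -1.22·ey = (0.9594,2.7131)
θ=235°: B = A + 2.00·(cos235°, sin235°) = (-1.1472, -1.6383)
θ=235°: |BD| = 8.3102
θ=235°: circle(B,9.00) ∩ circle(D,9.00): a=4.1551, h=7.9834
θ=235°:   candidates: C₊=(1.3526,7.0076) cross=66.344; C₋=(4.5003,-8.6459) cross=-66.344
θ=235°:   branch + wants cross > 0 → take C=(1.3526,7.0076) (cross=66.344)
θ=235°: ex = (C−B)/|BC| = (0.2777,0.9607); ey = (-0.9607,0.2777)
θ=235°: P = B + 3.36·ex + -1.22·ey = (0.9581,1.2506)

θ=98°: 2.82 3.77
θ=163°: 0.96 2.71
θ=235°: 0.96 1.25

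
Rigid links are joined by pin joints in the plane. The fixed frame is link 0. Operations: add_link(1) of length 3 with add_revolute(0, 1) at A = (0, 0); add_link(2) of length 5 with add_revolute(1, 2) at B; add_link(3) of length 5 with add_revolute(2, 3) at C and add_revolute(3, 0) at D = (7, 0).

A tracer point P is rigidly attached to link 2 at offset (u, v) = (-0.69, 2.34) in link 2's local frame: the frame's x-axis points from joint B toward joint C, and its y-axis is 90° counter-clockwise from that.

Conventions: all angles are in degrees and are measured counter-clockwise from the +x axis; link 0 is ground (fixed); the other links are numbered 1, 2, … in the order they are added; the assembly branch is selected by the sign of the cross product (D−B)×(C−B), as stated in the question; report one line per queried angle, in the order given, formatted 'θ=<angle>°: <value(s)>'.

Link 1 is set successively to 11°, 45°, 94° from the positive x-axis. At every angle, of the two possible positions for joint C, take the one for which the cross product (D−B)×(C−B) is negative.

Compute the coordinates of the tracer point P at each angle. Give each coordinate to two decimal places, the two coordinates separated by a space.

A=(0,0), D=(7.00,0)
θ=11°: B = A + 3.00·(cos11°, sin11°) = (2.9449, 0.5724)
θ=11°: |BD| = 4.0953
θ=11°: circle(B,5.00) ∩ circle(D,5.00): a=2.0477, h=4.5615
θ=11°:   candidates: C₊=(5.6100,4.8029) cross=18.681; C₋=(4.3349,-4.2305) cross=-18.681
θ=11°:   branch - wants cross < 0 → take C=(4.3349,-4.2305) (cross=-18.681)
θ=11°: ex = (C−B)/|BC| = (0.2780,-0.9606); ey = (0.9606,0.2780)
θ=11°: P = B + -0.69·ex + 2.34·ey = (5.0008,1.8857)
θ=45°: B = A + 3.00·(cos45°, sin45°) = (2.1213, 2.1213)
θ=45°: |BD| = 5.3199
θ=45°: circle(B,5.00) ∩ circle(D,5.00): a=2.6600, h=4.2337
θ=45°:   candidates: C₊=(6.2489,4.9433) cross=22.523; C₋=(2.8725,-2.8219) cross=-22.523
θ=45°:   branch - wants cross < 0 → take C=(2.8725,-2.8219) (cross=-22.523)
θ=45°: ex = (C−B)/|BC| = (0.1502,-0.9887); ey = (0.9887,0.1502)
θ=45°: P = B + -0.69·ex + 2.34·ey = (4.3311,3.1550)
θ=94°: B = A + 3.00·(cos94°, sin94°) = (-0.2093, 2.9927)
θ=94°: |BD| = 7.8058
θ=94°: circle(B,5.00) ∩ circle(D,5.00): a=3.9029, h=3.1253
θ=94°:   candidates: C₊=(4.5936,4.3828) cross=24.395; C₋=(2.1971,-1.3901) cross=-24.395
θ=94°:   branch - wants cross < 0 → take C=(2.1971,-1.3901) (cross=-24.395)
θ=94°: ex = (C−B)/|BC| = (0.4813,-0.8766); ey = (0.8766,0.4813)
θ=94°: P = B + -0.69·ex + 2.34·ey = (1.5098,4.7237)

θ=11°: 5.00 1.89
θ=45°: 4.33 3.16
θ=94°: 1.51 4.72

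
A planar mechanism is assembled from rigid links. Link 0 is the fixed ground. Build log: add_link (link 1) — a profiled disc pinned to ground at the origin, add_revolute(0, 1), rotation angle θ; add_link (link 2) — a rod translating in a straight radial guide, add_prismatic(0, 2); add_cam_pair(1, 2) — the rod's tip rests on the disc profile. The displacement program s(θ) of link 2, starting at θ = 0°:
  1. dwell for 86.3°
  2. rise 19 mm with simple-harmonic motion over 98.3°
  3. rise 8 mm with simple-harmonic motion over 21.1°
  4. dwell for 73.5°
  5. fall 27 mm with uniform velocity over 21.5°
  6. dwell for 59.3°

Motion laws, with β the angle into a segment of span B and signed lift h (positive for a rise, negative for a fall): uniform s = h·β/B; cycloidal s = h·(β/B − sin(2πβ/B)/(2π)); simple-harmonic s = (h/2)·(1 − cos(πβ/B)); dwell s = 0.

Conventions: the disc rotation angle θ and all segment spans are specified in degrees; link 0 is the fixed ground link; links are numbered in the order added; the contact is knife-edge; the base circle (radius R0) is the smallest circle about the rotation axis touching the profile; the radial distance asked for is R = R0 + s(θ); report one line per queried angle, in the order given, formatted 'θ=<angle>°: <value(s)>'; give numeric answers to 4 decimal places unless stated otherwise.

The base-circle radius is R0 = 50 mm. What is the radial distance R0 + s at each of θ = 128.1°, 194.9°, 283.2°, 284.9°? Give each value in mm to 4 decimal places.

seg 1 [0°–86.3°] dwell: s stays 0.0000
seg 2 [86.3°–184.6°] simple-harmonic, h=19: θ=128.1° here. β=41.8, B=98.3. 19/2·(1 − cos(π·0.4252)) = 7.2889 → s = 7.2889
seg 2 [86.3°–184.6°] simple-harmonic, h=19: full span → s += 19 → s = 19.0000
seg 3 [184.6°–205.7°] simple-harmonic, h=8: θ=194.9° here. β=10.3, B=21.1. 8/2·(1 − cos(π·0.4882)) = 3.8511 → s = 22.8511
seg 3 [184.6°–205.7°] simple-harmonic, h=8: full span → s += 8 → s = 27.0000
seg 4 [205.7°–279.2°] dwell: s stays 27.0000
seg 5 [279.2°–300.7°] uniform, h=-27: θ=283.2° here. β=4, B=21.5. -27·4/21.5 = -5.0233 → s = 21.9767
seg 5 [279.2°–300.7°] uniform, h=-27: θ=284.9° here. β=5.7, B=21.5. -27·5.7/21.5 = -7.1581 → s = 19.8419
θ=128.1°: R = R0 + s = 50 + 7.2889 = 57.2889
θ=194.9°: R = R0 + s = 50 + 22.8511 = 72.8511
θ=283.2°: R = R0 + s = 50 + 21.9767 = 71.9767
θ=284.9°: R = R0 + s = 50 + 19.8419 = 69.8419

θ=128.1°: 57.2889
θ=194.9°: 72.8511
θ=283.2°: 71.9767
θ=284.9°: 69.8419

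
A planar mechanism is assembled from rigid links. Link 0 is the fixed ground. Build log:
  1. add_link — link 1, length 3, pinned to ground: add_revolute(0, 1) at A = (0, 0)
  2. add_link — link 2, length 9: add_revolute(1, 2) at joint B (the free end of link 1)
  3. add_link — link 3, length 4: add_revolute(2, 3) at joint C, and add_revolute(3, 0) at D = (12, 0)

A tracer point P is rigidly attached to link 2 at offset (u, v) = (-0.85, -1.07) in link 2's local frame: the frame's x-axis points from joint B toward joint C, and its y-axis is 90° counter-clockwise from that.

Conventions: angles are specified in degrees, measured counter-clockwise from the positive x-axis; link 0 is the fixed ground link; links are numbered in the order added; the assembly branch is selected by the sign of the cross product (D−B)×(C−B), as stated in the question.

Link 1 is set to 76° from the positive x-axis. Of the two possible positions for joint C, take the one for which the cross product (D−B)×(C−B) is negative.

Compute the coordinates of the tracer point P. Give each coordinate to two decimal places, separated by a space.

A=(0,0), D=(12.00,0)
B = A + 3.00·(cos76°, sin76°) = (0.7258, 2.9109)
|BD| = 11.6440
circle(B,9.00) ∩ circle(D,4.00): a=8.6131, h=2.6104
  candidates: C₊=(9.7180,3.2852) cross=30.395; C₋=(8.4128,-1.7698) cross=-30.395
  branch - wants cross < 0 → take C=(8.4128,-1.7698) (cross=-30.395)
ex = (C−B)/|BC| = (0.8541,-0.5201); ey = (0.5201,0.8541)
P = B + -0.85·ex + -1.07·ey = (-0.5567,2.4390)

-0.56 2.44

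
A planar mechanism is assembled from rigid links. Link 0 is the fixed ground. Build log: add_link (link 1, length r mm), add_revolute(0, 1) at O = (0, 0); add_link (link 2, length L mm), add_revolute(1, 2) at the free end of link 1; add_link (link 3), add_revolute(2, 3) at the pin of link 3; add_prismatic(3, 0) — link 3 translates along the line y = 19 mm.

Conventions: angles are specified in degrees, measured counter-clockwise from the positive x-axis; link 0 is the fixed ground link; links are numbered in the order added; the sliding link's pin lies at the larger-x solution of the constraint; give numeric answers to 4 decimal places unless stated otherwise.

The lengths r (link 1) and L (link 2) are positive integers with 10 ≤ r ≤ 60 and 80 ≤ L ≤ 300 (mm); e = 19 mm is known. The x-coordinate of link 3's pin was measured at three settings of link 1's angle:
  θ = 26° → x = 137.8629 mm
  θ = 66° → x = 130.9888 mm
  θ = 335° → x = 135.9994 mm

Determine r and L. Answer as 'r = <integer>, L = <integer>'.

constraint per measurement: (x − r cos θ)² + (r sin θ − e)² = L²
subtracting the θ₁ and θ₂ equations cancels the r² and L² terms:
r = (x₁² − x₂²) / (2[(x₁cos θ₁ + e sin θ₁) − (x₂cos θ₂ + e sin θ₂)]) = 14.9999 → r = 15
L² = (x₁ − r cos θ₁)² + (r sin θ₁ − e)² = 15624.9970 → L = 125.0000 → L = 125
check at θ₃=335°: x = 135.9994 (printed 135.9994) ✓

r = 15, L = 125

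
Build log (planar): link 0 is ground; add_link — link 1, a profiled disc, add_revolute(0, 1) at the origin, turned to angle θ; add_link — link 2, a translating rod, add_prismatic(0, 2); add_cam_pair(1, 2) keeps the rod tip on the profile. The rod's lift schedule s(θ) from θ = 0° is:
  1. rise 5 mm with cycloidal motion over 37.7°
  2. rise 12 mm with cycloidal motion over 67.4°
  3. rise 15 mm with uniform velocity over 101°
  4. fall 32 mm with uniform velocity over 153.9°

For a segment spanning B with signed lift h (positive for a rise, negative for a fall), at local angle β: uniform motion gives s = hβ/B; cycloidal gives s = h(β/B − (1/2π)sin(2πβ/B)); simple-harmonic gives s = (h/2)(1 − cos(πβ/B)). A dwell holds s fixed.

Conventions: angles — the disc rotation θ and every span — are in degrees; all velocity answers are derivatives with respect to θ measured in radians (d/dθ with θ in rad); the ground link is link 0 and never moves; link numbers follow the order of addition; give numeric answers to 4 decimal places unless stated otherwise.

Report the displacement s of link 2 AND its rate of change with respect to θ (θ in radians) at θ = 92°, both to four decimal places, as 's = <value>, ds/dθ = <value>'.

seg 1 [0°–37.7°] cycloidal, h=5: full span → s += 5 → s = 5.0000
seg 2 [37.7°–105.1°] cycloidal, h=12: θ=92° here. β=54.3, B=67.4. 12·(0.8056 − sin(2π·0.8056)/(2π)) = 11.4620 → s = 16.4620
velocity in seg [37.7°–105.1°] (cycloidal), θ in radians: β = 54.3° = 0.9477 rad, B = 67.4° = 1.1764 rad; ds/dθ = (h/B)(1 − cos(2πβ/B)) = (12/1.1764)(1 − cos(2π·0.8056)) = 6.707108 mm/rad

s = 16.4620, ds/dθ = 6.7071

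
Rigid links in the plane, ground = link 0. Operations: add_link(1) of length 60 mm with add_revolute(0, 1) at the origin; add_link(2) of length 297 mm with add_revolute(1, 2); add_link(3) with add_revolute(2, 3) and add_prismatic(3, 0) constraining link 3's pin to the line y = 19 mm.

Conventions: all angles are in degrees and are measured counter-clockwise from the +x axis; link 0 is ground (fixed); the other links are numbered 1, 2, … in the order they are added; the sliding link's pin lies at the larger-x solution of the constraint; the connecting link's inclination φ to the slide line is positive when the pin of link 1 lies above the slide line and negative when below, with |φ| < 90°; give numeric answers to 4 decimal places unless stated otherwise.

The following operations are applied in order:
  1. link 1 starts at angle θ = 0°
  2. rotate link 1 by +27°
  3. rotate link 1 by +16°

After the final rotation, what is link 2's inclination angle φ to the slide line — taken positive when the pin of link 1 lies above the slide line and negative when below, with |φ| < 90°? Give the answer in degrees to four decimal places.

geometry: r = 60 mm, L = 297 mm, e = 19 mm; θ starts at 0°
rotate link 1 by +27°: θ ← 0° +27° = 27°
rotate link 1 by +16°: θ ← 27° +16° = 43°
h = r sin θ − e = 40.919902 − 19 = 21.919902
sin φ = h / L = 21.919902 / 297 = 0.07380438
φ = arcsin(0.07380438) = 4.232528°

4.2325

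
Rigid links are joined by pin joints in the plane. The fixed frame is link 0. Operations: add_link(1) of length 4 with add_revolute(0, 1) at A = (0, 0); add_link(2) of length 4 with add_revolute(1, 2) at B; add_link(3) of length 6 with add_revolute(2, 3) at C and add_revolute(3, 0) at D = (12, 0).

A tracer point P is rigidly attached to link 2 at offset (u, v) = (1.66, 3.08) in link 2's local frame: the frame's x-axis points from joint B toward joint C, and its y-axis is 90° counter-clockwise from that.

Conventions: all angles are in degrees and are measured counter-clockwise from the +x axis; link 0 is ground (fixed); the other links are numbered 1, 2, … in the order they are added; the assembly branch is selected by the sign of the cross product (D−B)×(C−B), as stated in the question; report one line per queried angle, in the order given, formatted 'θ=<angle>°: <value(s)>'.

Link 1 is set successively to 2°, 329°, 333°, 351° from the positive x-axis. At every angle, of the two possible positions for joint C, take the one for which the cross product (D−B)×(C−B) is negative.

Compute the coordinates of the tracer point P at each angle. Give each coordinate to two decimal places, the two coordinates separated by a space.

A=(0,0), D=(12.00,0)
θ=2°: B = A + 4.00·(cos2°, sin2°) = (3.9976, 0.1396)
θ=2°: |BD| = 8.0037
θ=2°: circle(B,4.00) ∩ circle(D,6.00): a=2.7524, h=2.9025
θ=2°:   candidates: C₊=(6.8002,2.9936) cross=23.230; C₋=(6.6989,-2.8104) cross=-23.230
θ=2°:   branch - wants cross < 0 → take C=(6.6989,-2.8104) (cross=-23.230)
θ=2°: ex = (C−B)/|BC| = (0.6753,-0.7375); ey = (0.7375,0.6753)
θ=2°: P = B + 1.66·ex + 3.08·ey = (7.3901,0.9954)
θ=329°: B = A + 4.00·(cos329°, sin329°) = (3.4287, -2.0602)
θ=329°: |BD| = 8.8154
θ=329°: circle(B,4.00) ∩ circle(D,6.00): a=3.2733, h=2.2990
θ=329°:   candidates: C₊=(6.0741,0.9401) cross=20.266; C₋=(7.1486,-3.5305) cross=-20.266
θ=329°:   branch - wants cross < 0 → take C=(7.1486,-3.5305) (cross=-20.266)
θ=329°: ex = (C−B)/|BC| = (0.9300,-0.3676); ey = (0.3676,0.9300)
θ=329°: P = B + 1.66·ex + 3.08·ey = (6.1046,0.1940)
θ=333°: B = A + 4.00·(cos333°, sin333°) = (3.5640, -1.8160)
θ=333°: |BD| = 8.6292
θ=333°: circle(B,4.00) ∩ circle(D,6.00): a=3.1558, h=2.4579
θ=333°:   candidates: C₊=(6.1319,1.2510) cross=21.210; C₋=(7.1664,-3.5547) cross=-21.210
θ=333°:   branch - wants cross < 0 → take C=(7.1664,-3.5547) (cross=-21.210)
θ=333°: ex = (C−B)/|BC| = (0.9006,-0.4347); ey = (0.4347,0.9006)
θ=333°: P = B + 1.66·ex + 3.08·ey = (6.3978,0.2363)
θ=351°: B = A + 4.00·(cos351°, sin351°) = (3.9508, -0.6257)
θ=351°: |BD| = 8.0735
θ=351°: circle(B,4.00) ∩ circle(D,6.00): a=2.7982, h=2.8584
θ=351°:   candidates: C₊=(6.5189,2.4409) cross=23.077; C₋=(6.9620,-3.2587) cross=-23.077
θ=351°:   branch - wants cross < 0 → take C=(6.9620,-3.2587) (cross=-23.077)
θ=351°: ex = (C−B)/|BC| = (0.7528,-0.6582); ey = (0.6582,0.7528)
θ=351°: P = B + 1.66·ex + 3.08·ey = (7.2278,0.6003)

θ=2°: 7.39 1.00
θ=329°: 6.10 0.19
θ=333°: 6.40 0.24
θ=351°: 7.23 0.60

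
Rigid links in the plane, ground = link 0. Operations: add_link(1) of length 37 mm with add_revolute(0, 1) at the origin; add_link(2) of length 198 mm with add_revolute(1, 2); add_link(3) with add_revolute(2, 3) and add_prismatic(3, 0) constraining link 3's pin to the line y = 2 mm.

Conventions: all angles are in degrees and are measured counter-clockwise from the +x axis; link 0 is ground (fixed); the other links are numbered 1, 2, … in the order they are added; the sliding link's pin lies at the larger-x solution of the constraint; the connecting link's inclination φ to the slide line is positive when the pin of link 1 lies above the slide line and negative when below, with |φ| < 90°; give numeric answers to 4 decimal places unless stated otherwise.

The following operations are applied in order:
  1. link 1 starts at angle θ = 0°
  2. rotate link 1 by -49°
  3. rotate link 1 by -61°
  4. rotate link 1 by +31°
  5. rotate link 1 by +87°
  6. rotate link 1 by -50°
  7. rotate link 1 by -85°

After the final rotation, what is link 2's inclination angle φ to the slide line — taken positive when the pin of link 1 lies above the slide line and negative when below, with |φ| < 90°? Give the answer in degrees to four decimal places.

geometry: r = 37 mm, L = 198 mm, e = 2 mm; θ starts at 0°
rotate link 1 by -49°: θ ← 0° -49° = -49°
rotate link 1 by -61°: θ ← -49° -61° = -110°
rotate link 1 by +31°: θ ← -110° +31° = -79°
rotate link 1 by +87°: θ ← -79° +87° = 8°
rotate link 1 by -50°: θ ← 8° -50° = -42°
rotate link 1 by -85°: θ ← -42° -85° = -127°
h = r sin θ − e = -29.549514 − 2 = -31.549514
sin φ = h / L = -31.549514 / 198 = -0.15934098
φ = arcsin(-0.15934098) = -9.168646°

-9.1686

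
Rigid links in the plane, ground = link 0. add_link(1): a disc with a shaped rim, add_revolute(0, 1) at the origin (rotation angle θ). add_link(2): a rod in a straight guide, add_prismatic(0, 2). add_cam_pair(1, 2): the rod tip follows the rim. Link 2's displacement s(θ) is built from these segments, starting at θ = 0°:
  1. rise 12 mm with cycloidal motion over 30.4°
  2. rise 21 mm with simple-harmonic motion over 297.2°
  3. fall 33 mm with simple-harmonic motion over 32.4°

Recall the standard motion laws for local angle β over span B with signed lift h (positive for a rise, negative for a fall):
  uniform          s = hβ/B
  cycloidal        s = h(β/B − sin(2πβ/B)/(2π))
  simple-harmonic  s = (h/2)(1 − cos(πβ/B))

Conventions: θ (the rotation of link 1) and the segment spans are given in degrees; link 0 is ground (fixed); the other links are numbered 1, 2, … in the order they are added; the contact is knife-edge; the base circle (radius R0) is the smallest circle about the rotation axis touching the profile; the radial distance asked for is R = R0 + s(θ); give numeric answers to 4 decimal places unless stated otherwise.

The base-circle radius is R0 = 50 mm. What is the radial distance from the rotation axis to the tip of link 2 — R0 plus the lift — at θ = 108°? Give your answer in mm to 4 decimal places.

segment 1 (0° to 30.4°, cycloidal, h = 12) is passed completely: s = 0.0000 + (12) = 12.0000
θ = 108° falls in segment 2 (30.4° to 327.6°, simple-harmonic, h = 21): β = 108 − 30.4 = 77.6°, B = 297.2°; Δs = 21/2·(1 − cos(π·0.2611)) = 3.3388; s = 12.0000 + 3.3388 = 15.3388
R = R0 + s = 50 + 15.3388 = 65.3388

65.3388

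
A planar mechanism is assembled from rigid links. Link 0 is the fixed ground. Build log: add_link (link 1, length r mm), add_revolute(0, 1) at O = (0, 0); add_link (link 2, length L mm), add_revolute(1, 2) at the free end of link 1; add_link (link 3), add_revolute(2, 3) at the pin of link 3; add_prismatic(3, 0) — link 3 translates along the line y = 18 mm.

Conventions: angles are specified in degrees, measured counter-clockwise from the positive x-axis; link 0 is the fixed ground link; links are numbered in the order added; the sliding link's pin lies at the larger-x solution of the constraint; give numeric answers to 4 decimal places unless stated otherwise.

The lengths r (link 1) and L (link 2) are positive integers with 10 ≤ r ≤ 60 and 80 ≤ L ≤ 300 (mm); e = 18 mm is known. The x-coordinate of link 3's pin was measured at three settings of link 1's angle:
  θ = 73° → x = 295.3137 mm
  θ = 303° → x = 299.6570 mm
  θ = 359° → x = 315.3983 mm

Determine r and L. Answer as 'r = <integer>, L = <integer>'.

constraint per measurement: (x − r cos θ)² + (r sin θ − e)² = L²
subtracting the θ₁ and θ₂ equations cancels the r² and L² terms:
r = (x₁² − x₂²) / (2[(x₁cos θ₁ + e sin θ₁) − (x₂cos θ₂ + e sin θ₂)]) = 29.0001 → r = 29
L² = (x₁ − r cos θ₁)² + (r sin θ₁ − e)² = 82368.9998 → L = 287.0000 → L = 287
check at θ₃=359°: x = 315.3983 (printed 315.3983) ✓

r = 29, L = 287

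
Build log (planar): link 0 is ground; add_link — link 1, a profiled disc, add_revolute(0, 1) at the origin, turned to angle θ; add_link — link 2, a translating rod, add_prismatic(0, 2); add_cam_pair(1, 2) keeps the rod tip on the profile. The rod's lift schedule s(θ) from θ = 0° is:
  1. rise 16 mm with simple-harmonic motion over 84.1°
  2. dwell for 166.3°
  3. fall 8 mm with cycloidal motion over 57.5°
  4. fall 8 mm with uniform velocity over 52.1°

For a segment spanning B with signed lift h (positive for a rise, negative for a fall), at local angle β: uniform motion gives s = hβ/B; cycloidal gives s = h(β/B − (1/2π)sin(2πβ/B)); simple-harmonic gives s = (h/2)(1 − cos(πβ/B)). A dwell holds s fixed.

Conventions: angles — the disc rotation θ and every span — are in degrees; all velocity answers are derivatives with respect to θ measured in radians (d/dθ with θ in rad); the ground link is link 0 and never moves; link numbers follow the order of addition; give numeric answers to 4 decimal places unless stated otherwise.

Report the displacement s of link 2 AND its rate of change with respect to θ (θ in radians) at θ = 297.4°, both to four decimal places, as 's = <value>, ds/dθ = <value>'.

seg 1 [0°–84.1°] simple-harmonic, h=16: full span → s += 16 → s = 16.0000
seg 2 [84.1°–250.4°] dwell: s stays 16.0000
seg 3 [250.4°–307.9°] cycloidal, h=-8: θ=297.4° here. β=47, B=57.5. -8·(0.8174 − sin(2π·0.8174)/(2π)) = -7.6999 → s = 8.3001
velocity in seg [250.4°–307.9°] (cycloidal), θ in radians: β = 47° = 0.8203 rad, B = 57.5° = 1.0036 rad; ds/dθ = (h/B)(1 − cos(2πβ/B)) = ((-8)/1.0036)(1 − cos(2π·0.8174)) = -4.696127 mm/rad

s = 8.3001, ds/dθ = -4.6961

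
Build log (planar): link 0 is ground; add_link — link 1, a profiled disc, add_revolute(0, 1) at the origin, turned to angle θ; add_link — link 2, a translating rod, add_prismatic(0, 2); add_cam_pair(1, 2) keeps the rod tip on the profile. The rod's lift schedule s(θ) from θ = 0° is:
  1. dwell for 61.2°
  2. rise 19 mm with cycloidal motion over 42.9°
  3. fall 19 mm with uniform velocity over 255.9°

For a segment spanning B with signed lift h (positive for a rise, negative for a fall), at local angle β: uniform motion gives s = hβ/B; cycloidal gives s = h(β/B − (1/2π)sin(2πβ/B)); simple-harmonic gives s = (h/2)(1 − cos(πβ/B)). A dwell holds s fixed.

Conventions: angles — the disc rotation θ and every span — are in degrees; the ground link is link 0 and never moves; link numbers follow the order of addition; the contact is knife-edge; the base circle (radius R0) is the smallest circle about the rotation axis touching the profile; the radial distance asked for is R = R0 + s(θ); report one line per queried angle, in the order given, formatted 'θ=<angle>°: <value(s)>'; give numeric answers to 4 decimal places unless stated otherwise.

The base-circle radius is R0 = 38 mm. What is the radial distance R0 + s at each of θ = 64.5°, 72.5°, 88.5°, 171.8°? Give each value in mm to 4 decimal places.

seg 1 [0°–61.2°] dwell: s stays 0.0000
seg 2 [61.2°–104.1°] cycloidal, h=19: θ=64.5° here. β=3.3, B=42.9. 19·(0.0769 − sin(2π·0.0769)/(2π)) = 0.0562 → s = 0.0562
seg 2 [61.2°–104.1°] cycloidal, h=19: θ=72.5° here. β=11.3, B=42.9. 19·(0.2634 − sin(2π·0.2634)/(2π)) = 1.9914 → s = 1.9914
seg 2 [61.2°–104.1°] cycloidal, h=19: θ=88.5° here. β=27.3, B=42.9. 19·(0.6364 − sin(2π·0.6364)/(2π)) = 14.3763 → s = 14.3763
seg 2 [61.2°–104.1°] cycloidal, h=19: full span → s += 19 → s = 19.0000
seg 3 [104.1°–360°] uniform, h=-19: θ=171.8° here. β=67.7, B=255.9. -19·67.7/255.9 = -5.0266 → s = 13.9734
θ=64.5°: R = R0 + s = 38 + 0.0562 = 38.0562
θ=72.5°: R = R0 + s = 38 + 1.9914 = 39.9914
θ=88.5°: R = R0 + s = 38 + 14.3763 = 52.3763
θ=171.8°: R = R0 + s = 38 + 13.9734 = 51.9734

θ=64.5°: 38.0562
θ=72.5°: 39.9914
θ=88.5°: 52.3763
θ=171.8°: 51.9734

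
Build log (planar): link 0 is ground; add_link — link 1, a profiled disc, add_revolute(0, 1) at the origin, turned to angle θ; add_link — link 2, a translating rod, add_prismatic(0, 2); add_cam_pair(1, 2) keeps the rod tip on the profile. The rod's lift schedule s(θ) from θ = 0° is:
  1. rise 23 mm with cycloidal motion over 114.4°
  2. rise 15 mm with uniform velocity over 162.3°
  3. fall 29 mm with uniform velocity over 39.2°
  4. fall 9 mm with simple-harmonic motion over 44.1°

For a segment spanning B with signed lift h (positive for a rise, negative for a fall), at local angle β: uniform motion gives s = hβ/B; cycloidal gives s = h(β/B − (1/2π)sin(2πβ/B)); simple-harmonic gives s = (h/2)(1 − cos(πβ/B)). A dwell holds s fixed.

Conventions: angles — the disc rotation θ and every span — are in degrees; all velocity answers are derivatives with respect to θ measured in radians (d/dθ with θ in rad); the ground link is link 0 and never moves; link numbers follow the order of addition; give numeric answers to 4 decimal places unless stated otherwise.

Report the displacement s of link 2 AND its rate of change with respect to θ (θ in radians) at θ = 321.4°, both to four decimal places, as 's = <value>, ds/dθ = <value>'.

seg 1 [0°–114.4°] cycloidal, h=23: full span → s += 23 → s = 23.0000
seg 2 [114.4°–276.7°] uniform, h=15: full span → s += 15 → s = 38.0000
seg 3 [276.7°–315.9°] uniform, h=-29: full span → s += -29 → s = 9.0000
seg 4 [315.9°–360°] simple-harmonic, h=-9: θ=321.4° here. β=5.5, B=44.1. -9/2·(1 − cos(π·0.1247)) = -0.3410 → s = 8.6590
velocity in seg [315.9°–360°] (simple-harmonic), θ in radians: β = 5.5° = 0.0960 rad, B = 44.1° = 0.7697 rad; ds/dθ = (πh/(2B)) sin(πβ/B) = (π·(-9)/(2·0.7697)) sin(π·0.1247) = -7.013766 mm/rad

s = 8.6590, ds/dθ = -7.0138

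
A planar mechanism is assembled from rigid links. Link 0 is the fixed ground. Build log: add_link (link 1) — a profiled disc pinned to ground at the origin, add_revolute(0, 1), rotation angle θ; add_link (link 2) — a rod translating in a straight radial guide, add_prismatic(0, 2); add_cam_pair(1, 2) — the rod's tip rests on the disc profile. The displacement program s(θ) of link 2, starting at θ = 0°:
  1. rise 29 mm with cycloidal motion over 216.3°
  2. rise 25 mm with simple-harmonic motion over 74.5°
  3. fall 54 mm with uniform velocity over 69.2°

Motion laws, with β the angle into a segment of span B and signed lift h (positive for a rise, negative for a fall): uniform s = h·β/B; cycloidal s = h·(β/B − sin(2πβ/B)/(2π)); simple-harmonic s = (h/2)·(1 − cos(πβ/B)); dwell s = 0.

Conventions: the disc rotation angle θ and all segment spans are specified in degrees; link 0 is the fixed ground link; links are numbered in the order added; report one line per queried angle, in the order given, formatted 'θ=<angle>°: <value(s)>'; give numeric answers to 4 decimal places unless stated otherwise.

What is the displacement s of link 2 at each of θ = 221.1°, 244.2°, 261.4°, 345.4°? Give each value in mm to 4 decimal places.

seg 1 [0°–216.3°] cycloidal, h=29: full span → s += 29 → s = 29.0000
seg 2 [216.3°–290.8°] simple-harmonic, h=25: θ=221.1° here. β=4.8, B=74.5. 25/2·(1 − cos(π·0.0644)) = 0.2552 → s = 29.2552
seg 2 [216.3°–290.8°] simple-harmonic, h=25: θ=244.2° here. β=27.9, B=74.5. 25/2·(1 − cos(π·0.3745)) = 7.6982 → s = 36.6982
seg 2 [216.3°–290.8°] simple-harmonic, h=25: θ=261.4° here. β=45.1, B=74.5. 25/2·(1 − cos(π·0.6054)) = 16.5627 → s = 45.5627
seg 2 [216.3°–290.8°] simple-harmonic, h=25: full span → s += 25 → s = 54.0000
seg 3 [290.8°–360°] uniform, h=-54: θ=345.4° here. β=54.6, B=69.2. -54·54.6/69.2 = -42.6069 → s = 11.3931

θ=221.1°: 29.2552
θ=244.2°: 36.6982
θ=261.4°: 45.5627
θ=345.4°: 11.3931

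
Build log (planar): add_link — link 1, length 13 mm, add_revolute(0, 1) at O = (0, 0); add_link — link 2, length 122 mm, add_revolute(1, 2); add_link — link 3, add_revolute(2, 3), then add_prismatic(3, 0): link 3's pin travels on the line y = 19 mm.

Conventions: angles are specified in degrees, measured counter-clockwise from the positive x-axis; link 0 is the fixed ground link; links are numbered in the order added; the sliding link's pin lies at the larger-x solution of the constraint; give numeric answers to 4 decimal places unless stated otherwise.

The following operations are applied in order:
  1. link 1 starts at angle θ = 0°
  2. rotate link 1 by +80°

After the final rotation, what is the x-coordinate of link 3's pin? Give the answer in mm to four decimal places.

geometry: r = 13 mm, L = 122 mm, e = 19 mm; θ starts at 0°
rotate link 1 by +80°: θ ← 0° +80° = 80°
crank pin P = (r cos θ, r sin θ) = (2.257426, 12.802501)
h = r sin θ − e = 12.802501 − 19 = -6.197499
x = r cos θ + √(L² − h²) = 2.257426 + 121.842484 = 124.099911

124.0999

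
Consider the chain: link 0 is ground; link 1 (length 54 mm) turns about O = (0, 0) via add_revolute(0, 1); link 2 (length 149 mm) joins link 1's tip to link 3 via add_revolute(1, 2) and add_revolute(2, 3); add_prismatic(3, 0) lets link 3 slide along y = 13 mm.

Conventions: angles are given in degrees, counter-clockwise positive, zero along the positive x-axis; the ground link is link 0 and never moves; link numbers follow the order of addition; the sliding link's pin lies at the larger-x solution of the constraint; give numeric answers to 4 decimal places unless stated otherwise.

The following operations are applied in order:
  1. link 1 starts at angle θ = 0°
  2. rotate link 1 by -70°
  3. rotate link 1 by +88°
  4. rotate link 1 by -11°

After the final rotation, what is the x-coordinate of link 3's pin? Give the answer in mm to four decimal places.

geometry: r = 54 mm, L = 149 mm, e = 13 mm; θ starts at 0°
rotate link 1 by -70°: θ ← 0° -70° = -70°
rotate link 1 by +88°: θ ← -70° +88° = 18°
rotate link 1 by -11°: θ ← 18° -11° = 7°
crank pin P = (r cos θ, r sin θ) = (53.597492, 6.580945)
h = r sin θ − e = 6.580945 − 13 = -6.419055
x = r cos θ + √(L² − h²) = 53.597492 + 148.861666 = 202.459159

202.4592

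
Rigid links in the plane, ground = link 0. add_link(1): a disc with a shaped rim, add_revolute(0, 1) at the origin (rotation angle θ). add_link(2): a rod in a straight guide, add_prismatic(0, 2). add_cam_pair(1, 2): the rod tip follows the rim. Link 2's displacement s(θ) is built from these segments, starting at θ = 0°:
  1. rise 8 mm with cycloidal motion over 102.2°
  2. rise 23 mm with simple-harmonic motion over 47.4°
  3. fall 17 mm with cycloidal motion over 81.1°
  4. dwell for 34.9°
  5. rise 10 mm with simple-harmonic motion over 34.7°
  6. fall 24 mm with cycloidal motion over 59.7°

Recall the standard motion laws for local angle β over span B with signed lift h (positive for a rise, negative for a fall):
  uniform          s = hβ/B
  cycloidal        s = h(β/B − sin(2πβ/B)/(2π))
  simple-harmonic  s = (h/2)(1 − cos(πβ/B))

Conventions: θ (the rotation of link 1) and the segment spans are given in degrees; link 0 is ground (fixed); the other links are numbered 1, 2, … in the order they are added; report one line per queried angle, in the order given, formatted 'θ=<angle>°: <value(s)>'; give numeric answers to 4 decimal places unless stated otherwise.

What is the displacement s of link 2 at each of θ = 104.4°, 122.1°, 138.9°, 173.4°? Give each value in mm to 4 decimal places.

segment 1 (0° to 102.2°, cycloidal, h = 8) is passed completely: s = 0.0000 + (8) = 8.0000
θ = 104.4° falls in segment 2 (102.2° to 149.6°, simple-harmonic, h = 23): β = 104.4 − 102.2 = 2.2°, B = 47.4°; Δs = 23/2·(1 − cos(π·0.0464)) = 0.1220; s = 8.0000 + 0.1220 = 8.1220
θ = 122.1° falls in segment 2 (102.2° to 149.6°, simple-harmonic, h = 23): β = 122.1 − 102.2 = 19.9°, B = 47.4°; Δs = 23/2·(1 − cos(π·0.4198)) = 8.6342; s = 8.0000 + 8.6342 = 16.6342
θ = 138.9° falls in segment 2 (102.2° to 149.6°, simple-harmonic, h = 23): β = 138.9 − 102.2 = 36.7°, B = 47.4°; Δs = 23/2·(1 − cos(π·0.7743)) = 20.2273; s = 8.0000 + 20.2273 = 28.2273
segment 2 (102.2° to 149.6°, simple-harmonic, h = 23) is passed completely: s = 8.0000 + (23) = 31.0000
θ = 173.4° falls in segment 3 (149.6° to 230.7°, cycloidal, h = -17): β = 173.4 − 149.6 = 23.8°, B = 81.1°; Δs = -17·(0.2935 − sin(2π·0.2935)/(2π)) = -2.3835; s = 31.0000 − 2.3835 = 28.6165

θ=104.4°: 8.1220
θ=122.1°: 16.6342
θ=138.9°: 28.2273
θ=173.4°: 28.6165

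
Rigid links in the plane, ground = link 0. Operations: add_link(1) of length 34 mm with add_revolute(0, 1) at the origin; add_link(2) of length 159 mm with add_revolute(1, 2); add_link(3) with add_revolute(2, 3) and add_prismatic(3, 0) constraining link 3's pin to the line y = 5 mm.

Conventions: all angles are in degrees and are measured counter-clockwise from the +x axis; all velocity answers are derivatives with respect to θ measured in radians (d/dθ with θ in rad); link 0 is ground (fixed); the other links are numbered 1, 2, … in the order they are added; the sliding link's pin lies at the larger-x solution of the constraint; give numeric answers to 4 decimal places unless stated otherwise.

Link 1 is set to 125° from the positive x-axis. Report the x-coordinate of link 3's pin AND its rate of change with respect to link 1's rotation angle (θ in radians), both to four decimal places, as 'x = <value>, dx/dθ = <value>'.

geometry: r = 34 mm, L = 159 mm, e = 5 mm
crank pin P = (r cos θ, r sin θ) = (-19.501599, 27.851170)
h = r sin θ − e = 27.851170 − 5 = 22.851170
x = r cos θ + √(L² − h²) = -19.501599 + 157.349369 = 137.847771
dx/dθ = −r sin θ − h·r cos θ/√(L² − h²) (θ in radians; h = 22.851170) = -25.019037

x = 137.8478, dx/dθ = -25.0190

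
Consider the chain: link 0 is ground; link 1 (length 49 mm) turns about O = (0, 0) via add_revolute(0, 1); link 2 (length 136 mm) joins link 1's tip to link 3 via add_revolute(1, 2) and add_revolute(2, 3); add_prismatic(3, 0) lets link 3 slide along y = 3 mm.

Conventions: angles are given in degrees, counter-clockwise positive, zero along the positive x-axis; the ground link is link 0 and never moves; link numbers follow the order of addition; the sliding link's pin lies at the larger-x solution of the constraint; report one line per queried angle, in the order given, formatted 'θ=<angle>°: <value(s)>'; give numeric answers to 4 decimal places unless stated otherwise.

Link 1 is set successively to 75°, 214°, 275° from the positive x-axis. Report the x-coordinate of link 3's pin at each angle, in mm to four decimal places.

geometry: r = 49 mm, L = 136 mm, e = 3 mm
θ=75°: crank pin P = (r cos θ, r sin θ) = (12.682133, 47.330365)
θ=75°: h = r sin θ − e = 47.330365 − 3 = 44.330365
θ=75°: x = r cos θ + √(L² − h²) = 12.682133 + 128.572231 = 141.254365
θ=214°: crank pin P = (r cos θ, r sin θ) = (-40.622841, -27.400452)
θ=214°: h = r sin θ − e = -27.400452 − 3 = -30.400452
θ=214°: x = r cos θ + √(L² − h²) = -40.622841 + 132.558713 = 91.935872
θ=275°: crank pin P = (r cos θ, r sin θ) = (4.270631, -48.813540)
θ=275°: h = r sin θ − e = -48.813540 − 3 = -51.813540
θ=275°: x = r cos θ + √(L² − h²) = 4.270631 + 125.743219 = 130.013850

θ=75°: 141.2544
θ=214°: 91.9359
θ=275°: 130.0139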